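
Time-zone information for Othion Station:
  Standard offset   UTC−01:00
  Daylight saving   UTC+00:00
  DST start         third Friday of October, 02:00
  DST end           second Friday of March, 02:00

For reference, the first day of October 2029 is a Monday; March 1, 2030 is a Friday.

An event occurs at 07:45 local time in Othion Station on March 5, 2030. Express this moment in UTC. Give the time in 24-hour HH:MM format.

07:45

1 October 2029 is a Monday, so the first Friday is October 5 and the third is October 19.
1 March 2030 is a Friday, so the first Friday is March 1 and the second is March 8.
March 5, 2030 lies within the daylight-saving period (19 October 2029 – 8 March 2030), so Othion Station is on daylight time, UTC+00:00.
07:45 local − 0h = 07:45 UTC.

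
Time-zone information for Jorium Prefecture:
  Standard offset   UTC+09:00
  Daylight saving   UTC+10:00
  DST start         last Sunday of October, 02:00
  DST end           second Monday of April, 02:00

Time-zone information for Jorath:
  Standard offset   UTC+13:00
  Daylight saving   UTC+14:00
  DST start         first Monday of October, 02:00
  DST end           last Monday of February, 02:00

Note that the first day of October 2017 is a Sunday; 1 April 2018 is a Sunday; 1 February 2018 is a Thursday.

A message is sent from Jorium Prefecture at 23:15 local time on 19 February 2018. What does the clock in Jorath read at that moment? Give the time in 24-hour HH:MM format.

1 October 2017 is a Sunday, so Sundays fall on 1, 8, 15, 22, 29; the last is October 29.
1 April 2018 is a Sunday, so the first Monday is April 2 and the second is April 9.
Daylight saving runs 29 October 2017 – 9 April 2018; 19 February 2018 is inside that window, so Jorium Prefecture is at UTC+10:00.
23:15 Jorium Prefecture − 10h = 13:15 UTC.
1 October 2017 is a Sunday, so the first Monday is October 2.
1 February 2018 is a Thursday, so Mondays fall on 5, 12, 19, 26; the last is February 26.
At the standard offset (UTC+13:00), 13:15 UTC + 13h = 02:15 Jorath standard time (rolling into the next day, 20 February 2018).
Daylight saving runs 2 October 2017 – 26 February 2018; the standard-time date in Jorath, 20 February 2018, is inside that window, so Jorath is at UTC+14:00.
13:15 UTC + 14h = 03:15 Jorath (rolling into the next day, 20 February 2018).

03:15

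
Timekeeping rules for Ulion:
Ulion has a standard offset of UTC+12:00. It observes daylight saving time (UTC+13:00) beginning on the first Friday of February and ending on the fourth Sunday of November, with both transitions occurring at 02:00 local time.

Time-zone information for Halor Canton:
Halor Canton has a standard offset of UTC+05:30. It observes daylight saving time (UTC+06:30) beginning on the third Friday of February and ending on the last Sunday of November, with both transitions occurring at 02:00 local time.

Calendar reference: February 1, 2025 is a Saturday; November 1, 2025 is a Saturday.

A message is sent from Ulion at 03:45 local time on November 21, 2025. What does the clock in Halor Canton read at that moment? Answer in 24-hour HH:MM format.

21:15

1 February 2025 is a Saturday, so the first Friday is February 7.
1 November 2025 is a Saturday, so the first Sunday is November 2 and the fourth is November 23.
November 21, 2025 lies within the daylight-saving period (7 February – 23 November), so Ulion is on daylight time, UTC+13:00.
03:45 Ulion − 13h = 14:45 UTC (rolling into the previous day, 20 November 2025).
1 February 2025 is a Saturday, so the first Friday is February 7 and the third is February 21.
1 November 2025 is a Saturday, so Sundays fall on 2, 9, 16, 23, 30; the last is November 30.
At the standard offset (UTC+05:30), 14:45 UTC + 5h30m = 20:15 Halor Canton standard time.
The standard-time date in Halor Canton, November 20, 2025, falls between 21 February and 30 November, so daylight saving is in effect and Halor Canton is at UTC+06:30.
14:45 UTC + 6h30m = 21:15 Halor Canton.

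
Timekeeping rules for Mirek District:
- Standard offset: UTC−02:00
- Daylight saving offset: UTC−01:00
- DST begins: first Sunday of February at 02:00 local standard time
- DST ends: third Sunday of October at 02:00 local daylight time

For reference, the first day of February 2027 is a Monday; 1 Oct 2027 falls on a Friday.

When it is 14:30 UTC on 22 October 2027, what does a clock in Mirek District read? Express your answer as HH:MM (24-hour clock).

12:30

1 February 2027 is a Monday, so the first Sunday is February 7.
1 October 2027 is a Friday, so the first Sunday is October 3 and the third is October 17.
At the standard offset (UTC−02:00), 14:30 UTC − 2h = 12:30 Mirek District standard time.
Daylight saving runs 7 February – 17 October; the standard-time date in Mirek District, 22 October 2027, is outside that window, so Mirek District is on standard time at UTC−02:00.
14:30 UTC − 2h = 12:30 local.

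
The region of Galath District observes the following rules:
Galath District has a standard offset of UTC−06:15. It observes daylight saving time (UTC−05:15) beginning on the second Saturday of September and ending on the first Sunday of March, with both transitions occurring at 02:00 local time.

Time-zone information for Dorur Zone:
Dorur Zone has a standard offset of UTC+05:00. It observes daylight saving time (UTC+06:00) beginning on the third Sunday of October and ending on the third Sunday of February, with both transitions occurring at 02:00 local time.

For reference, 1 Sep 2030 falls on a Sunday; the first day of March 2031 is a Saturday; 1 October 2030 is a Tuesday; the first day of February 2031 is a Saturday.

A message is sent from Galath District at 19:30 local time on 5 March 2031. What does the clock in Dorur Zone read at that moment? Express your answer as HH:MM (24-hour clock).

1 September 2030 is a Sunday, so the first Saturday is September 7 and the second is September 14.
1 March 2031 is a Saturday, so the first Sunday is March 2.
5 March 2031 does not fall between 14 September 2030 and 2 March 2031, so daylight saving is not in effect and Galath District is at UTC−06:15.
19:30 Galath District + 6h15m = 01:45 UTC (rolling into the next day, 6 March 2031).
1 October 2030 is a Tuesday, so the first Sunday is October 6 and the third is October 20.
1 February 2031 is a Saturday, so the first Sunday is February 2 and the third is February 16.
At the standard offset (UTC+05:00), 01:45 UTC + 5h = 06:45 Dorur Zone standard time.
The standard-time date in Dorur Zone, 6 March 2031, is outside the daylight-saving period (20 October 2030 – 16 February 2031), so Dorur Zone is on standard time, UTC+05:00.
01:45 UTC + 5h = 06:45 Dorur Zone.

06:45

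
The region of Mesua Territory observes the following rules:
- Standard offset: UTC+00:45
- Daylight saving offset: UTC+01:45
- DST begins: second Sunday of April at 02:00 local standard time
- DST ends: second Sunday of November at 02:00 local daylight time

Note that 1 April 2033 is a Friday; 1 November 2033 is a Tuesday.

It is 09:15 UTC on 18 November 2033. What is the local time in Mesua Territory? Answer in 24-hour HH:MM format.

10:00

1 April 2033 is a Friday, so the first Sunday is April 3 and the second is April 10.
1 November 2033 is a Tuesday, so the first Sunday is November 6 and the second is November 13.
At the standard offset (UTC+00:45), 09:15 UTC + 0h45m = 10:00 Mesua Territory standard time.
The standard-time date in Mesua Territory, 18 November 2033, is outside the daylight-saving period (10 April – 13 November), so Mesua Territory is on standard time, UTC+00:45.
09:15 UTC + 0h45m = 10:00 local.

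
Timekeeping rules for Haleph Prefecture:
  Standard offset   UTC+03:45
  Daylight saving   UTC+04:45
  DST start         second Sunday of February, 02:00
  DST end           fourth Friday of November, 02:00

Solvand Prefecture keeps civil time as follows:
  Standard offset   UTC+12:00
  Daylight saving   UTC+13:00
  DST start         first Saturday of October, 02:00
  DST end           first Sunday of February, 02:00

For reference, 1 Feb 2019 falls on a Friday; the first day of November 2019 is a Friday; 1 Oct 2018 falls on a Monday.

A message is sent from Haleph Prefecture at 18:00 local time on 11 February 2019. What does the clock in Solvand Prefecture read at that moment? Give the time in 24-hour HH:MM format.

01:15

1 February 2019 is a Friday, so the first Sunday is February 3 and the second is February 10.
1 November 2019 is a Friday, so the first Friday is November 1 and the fourth is November 22.
11 February 2019 lies within the daylight-saving period (10 February – 22 November), so Haleph Prefecture is on daylight time, UTC+04:45.
18:00 Haleph Prefecture − 4h45m = 13:15 UTC.
1 October 2018 is a Monday, so the first Saturday is October 6.
1 February 2019 is a Friday, so the first Sunday is February 3.
At the standard offset (UTC+12:00), 13:15 UTC + 12h = 01:15 Solvand Prefecture standard time (rolling into the next day, 12 February 2019).
The standard-time date in Solvand Prefecture, 12 February 2019, is outside the daylight-saving period (6 October 2018 – 3 February 2019), so Solvand Prefecture is on standard time, UTC+12:00.
13:15 UTC + 12h = 01:15 Solvand Prefecture (rolling into the next day, 12 February 2019).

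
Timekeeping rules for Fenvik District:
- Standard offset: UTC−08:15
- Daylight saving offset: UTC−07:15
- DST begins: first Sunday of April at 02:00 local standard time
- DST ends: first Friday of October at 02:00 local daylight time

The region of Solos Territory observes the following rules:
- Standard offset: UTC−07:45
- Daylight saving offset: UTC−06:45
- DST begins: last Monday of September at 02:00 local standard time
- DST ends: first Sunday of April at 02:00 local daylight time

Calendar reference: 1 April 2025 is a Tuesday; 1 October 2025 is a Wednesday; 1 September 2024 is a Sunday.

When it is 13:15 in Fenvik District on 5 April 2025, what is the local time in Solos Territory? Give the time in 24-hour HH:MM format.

14:45

1 April 2025 is a Tuesday, so the first Sunday is April 6.
1 October 2025 is a Wednesday, so the first Friday is October 3.
5 April 2025 is outside the daylight-saving period (6 April – 3 October), so Fenvik District is on standard time, UTC−08:15.
13:15 Fenvik District + 8h15m = 21:30 UTC.
1 September 2024 is a Sunday, so Mondays fall on 2, 9, 16, 23, 30; the last is September 30.
1 April 2025 is a Tuesday, so the first Sunday is April 6.
At the standard offset (UTC−07:45), 21:30 UTC − 7h45m = 13:45 Solos Territory standard time.
The standard-time date in Solos Territory, 5 April 2025, lies within the daylight-saving period (30 September 2024 – 6 April 2025), so Solos Territory is on daylight time, UTC−06:45.
21:30 UTC − 6h45m = 14:45 Solos Territory.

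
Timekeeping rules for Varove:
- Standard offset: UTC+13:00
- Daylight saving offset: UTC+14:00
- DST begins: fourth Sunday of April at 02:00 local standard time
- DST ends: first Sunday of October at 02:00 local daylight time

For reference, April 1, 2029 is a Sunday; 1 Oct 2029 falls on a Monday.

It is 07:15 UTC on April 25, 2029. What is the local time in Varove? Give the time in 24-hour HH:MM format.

21:15

1 April 2029 is a Sunday, so the first Sunday is April 1 and the fourth is April 22.
1 October 2029 is a Monday, so the first Sunday is October 7.
At the standard offset (UTC+13:00), 07:15 UTC + 13h = 20:15 Varove standard time.
Daylight saving runs 22 April – 7 October; the standard-time date in Varove, April 25, 2029, is inside that window, so Varove is at UTC+14:00.
07:15 UTC + 14h = 21:15 local.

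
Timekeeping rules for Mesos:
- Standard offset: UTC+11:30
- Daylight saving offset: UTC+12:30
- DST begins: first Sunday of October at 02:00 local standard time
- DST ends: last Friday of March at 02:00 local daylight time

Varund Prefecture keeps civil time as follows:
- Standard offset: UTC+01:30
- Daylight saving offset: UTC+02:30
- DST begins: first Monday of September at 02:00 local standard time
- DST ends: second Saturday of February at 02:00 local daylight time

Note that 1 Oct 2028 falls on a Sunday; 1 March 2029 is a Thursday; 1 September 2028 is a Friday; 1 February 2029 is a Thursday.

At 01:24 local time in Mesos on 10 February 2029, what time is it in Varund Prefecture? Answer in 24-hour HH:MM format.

1 October 2028 is a Sunday, so the first Sunday is October 1.
1 March 2029 is a Thursday, so Fridays fall on 2, 9, 16, 23, 30; the last is March 30.
10 February 2029 lies within the daylight-saving period (1 October 2028 – 30 March 2029), so Mesos is on daylight time, UTC+12:30.
01:24 Mesos − 12h30m = 12:54 UTC (rolling into the previous day, 9 February 2029).
1 September 2028 is a Friday, so the first Monday is September 4.
1 February 2029 is a Thursday, so the first Saturday is February 3 and the second is February 10.
At the standard offset (UTC+01:30), 12:54 UTC + 1h30m = 14:24 Varund Prefecture standard time.
The standard-time date in Varund Prefecture, 9 February 2029, falls between 4 September 2028 and 10 February 2029, so daylight saving is in effect and Varund Prefecture is at UTC+02:30.
12:54 UTC + 2h30m = 15:24 Varund Prefecture.

15:24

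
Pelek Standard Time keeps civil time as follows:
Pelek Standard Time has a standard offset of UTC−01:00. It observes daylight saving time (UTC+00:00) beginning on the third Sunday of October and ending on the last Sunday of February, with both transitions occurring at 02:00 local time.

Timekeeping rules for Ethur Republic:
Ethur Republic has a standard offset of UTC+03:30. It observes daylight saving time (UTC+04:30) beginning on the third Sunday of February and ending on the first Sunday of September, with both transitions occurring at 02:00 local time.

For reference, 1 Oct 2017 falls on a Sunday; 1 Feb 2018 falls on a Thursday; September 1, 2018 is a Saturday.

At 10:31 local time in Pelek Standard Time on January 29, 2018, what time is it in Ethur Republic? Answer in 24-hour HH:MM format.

14:01

1 October 2017 is a Sunday, so the first Sunday is October 1 and the third is October 15.
1 February 2018 is a Thursday, so Sundays fall on 4, 11, 18, 25; the last is February 25.
January 29, 2018 falls between 15 October 2017 and 25 February 2018, so daylight saving is in effect and Pelek Standard Time is at UTC+00:00.
10:31 Pelek Standard Time − 0h = 10:31 UTC.
1 February 2018 is a Thursday, so the first Sunday is February 4 and the third is February 18.
1 September 2018 is a Saturday, so the first Sunday is September 2.
At the standard offset (UTC+03:30), 10:31 UTC + 3h30m = 14:01 Ethur Republic standard time.
The standard-time date in Ethur Republic, January 29, 2018, is outside the daylight-saving period (18 February – 2 September), so Ethur Republic is on standard time, UTC+03:30.
10:31 UTC + 3h30m = 14:01 Ethur Republic.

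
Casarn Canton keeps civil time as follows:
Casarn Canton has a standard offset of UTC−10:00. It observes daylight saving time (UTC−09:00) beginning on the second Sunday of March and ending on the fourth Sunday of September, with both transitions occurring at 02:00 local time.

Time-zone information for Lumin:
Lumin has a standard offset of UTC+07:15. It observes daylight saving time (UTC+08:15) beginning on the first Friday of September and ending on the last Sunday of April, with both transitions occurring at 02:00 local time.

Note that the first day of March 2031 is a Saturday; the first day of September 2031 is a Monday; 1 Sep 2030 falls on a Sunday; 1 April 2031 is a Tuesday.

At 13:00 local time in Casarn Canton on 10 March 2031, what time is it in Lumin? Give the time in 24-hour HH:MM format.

06:15

1 March 2031 is a Saturday, so the first Sunday is March 2 and the second is March 9.
1 September 2031 is a Monday, so the first Sunday is September 7 and the fourth is September 28.
10 March 2031 lies within the daylight-saving period (9 March – 28 September), so Casarn Canton is on daylight time, UTC−09:00.
13:00 Casarn Canton + 9h = 22:00 UTC.
1 September 2030 is a Sunday, so the first Friday is September 6.
1 April 2031 is a Tuesday, so Sundays fall on 6, 13, 20, 27; the last is April 27.
At the standard offset (UTC+07:15), 22:00 UTC + 7h15m = 05:15 Lumin standard time (rolling into the next day, 11 March 2031).
Daylight saving runs 6 September 2030 – 27 April 2031; the standard-time date in Lumin, 11 March 2031, is inside that window, so Lumin is at UTC+08:15.
22:00 UTC + 8h15m = 06:15 Lumin (rolling into the next day, 11 March 2031).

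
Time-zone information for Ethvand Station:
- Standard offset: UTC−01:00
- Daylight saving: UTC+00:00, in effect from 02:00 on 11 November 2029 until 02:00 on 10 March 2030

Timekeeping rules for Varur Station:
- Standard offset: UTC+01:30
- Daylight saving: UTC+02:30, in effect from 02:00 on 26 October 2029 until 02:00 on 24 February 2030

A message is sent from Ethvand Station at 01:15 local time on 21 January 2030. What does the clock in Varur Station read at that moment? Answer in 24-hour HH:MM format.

03:45

Daylight saving runs 11 November 2029 – 10 March 2030; 21 January 2030 is inside that window, so Ethvand Station is at UTC+00:00.
01:15 Ethvand Station − 0h = 01:15 UTC.
At the standard offset (UTC+01:30), 01:15 UTC + 1h30m = 02:45 Varur Station standard time.
The standard-time date in Varur Station, 21 January 2030, lies within the daylight-saving period (26 October 2029 – 24 February 2030), so Varur Station is on daylight time, UTC+02:30.
01:15 UTC + 2h30m = 03:45 Varur Station.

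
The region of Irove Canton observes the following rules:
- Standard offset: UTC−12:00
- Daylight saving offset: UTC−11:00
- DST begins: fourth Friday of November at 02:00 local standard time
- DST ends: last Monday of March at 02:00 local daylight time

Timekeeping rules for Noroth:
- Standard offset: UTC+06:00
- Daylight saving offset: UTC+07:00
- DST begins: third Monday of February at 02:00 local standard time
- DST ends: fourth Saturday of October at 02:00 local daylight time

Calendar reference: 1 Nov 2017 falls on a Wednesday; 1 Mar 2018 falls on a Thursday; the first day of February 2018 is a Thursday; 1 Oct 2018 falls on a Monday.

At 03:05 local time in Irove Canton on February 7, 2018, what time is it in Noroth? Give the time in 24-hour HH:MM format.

20:05

1 November 2017 is a Wednesday, so the first Friday is November 3 and the fourth is November 24.
1 March 2018 is a Thursday, so Mondays fall on 5, 12, 19, 26; the last is March 26.
February 7, 2018 lies within the daylight-saving period (24 November 2017 – 26 March 2018), so Irove Canton is on daylight time, UTC−11:00.
03:05 Irove Canton + 11h = 14:05 UTC.
1 February 2018 is a Thursday, so the first Monday is February 5 and the third is February 19.
1 October 2018 is a Monday, so the first Saturday is October 6 and the fourth is October 27.
At the standard offset (UTC+06:00), 14:05 UTC + 6h = 20:05 Noroth standard time.
Daylight saving runs 19 February – 27 October; the standard-time date in Noroth, February 7, 2018, is outside that window, so Noroth is on standard time at UTC+06:00.
14:05 UTC + 6h = 20:05 Noroth.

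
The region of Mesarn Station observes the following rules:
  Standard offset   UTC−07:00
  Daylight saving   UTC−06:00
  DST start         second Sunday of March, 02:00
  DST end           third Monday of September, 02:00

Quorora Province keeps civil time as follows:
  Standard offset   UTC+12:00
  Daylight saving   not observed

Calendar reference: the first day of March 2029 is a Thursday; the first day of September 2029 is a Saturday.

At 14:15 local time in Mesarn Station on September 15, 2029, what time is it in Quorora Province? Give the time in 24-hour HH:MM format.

08:15

1 March 2029 is a Thursday, so the first Sunday is March 4 and the second is March 11.
1 September 2029 is a Saturday, so the first Monday is September 3 and the third is September 17.
Daylight saving runs 11 March – 17 September; September 15, 2029 is inside that window, so Mesarn Station is at UTC−06:00.
14:15 Mesarn Station + 6h = 20:15 UTC.
Quorora Province stays on UTC+12:00 all year.
20:15 UTC + 12h = 08:15 Quorora Province (rolling into the next day, 16 September 2029).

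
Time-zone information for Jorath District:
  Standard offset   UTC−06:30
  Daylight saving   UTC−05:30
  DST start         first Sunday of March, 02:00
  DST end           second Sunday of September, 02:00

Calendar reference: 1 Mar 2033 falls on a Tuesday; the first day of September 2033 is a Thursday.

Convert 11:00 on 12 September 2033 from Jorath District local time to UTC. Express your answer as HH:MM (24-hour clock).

17:30

1 March 2033 is a Tuesday, so the first Sunday is March 6.
1 September 2033 is a Thursday, so the first Sunday is September 4 and the second is September 11.
12 September 2033 is outside the daylight-saving period (6 March – 11 September), so Jorath District is on standard time, UTC−06:30.
11:00 local + 6h30m = 17:30 UTC.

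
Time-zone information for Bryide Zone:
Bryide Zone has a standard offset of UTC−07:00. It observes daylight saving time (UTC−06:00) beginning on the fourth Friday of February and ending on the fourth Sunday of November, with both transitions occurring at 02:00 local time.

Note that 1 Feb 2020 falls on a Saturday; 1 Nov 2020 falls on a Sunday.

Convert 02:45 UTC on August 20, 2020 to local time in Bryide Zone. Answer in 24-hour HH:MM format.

20:45

1 February 2020 is a Saturday, so the first Friday is February 7 and the fourth is February 28.
1 November 2020 is a Sunday, so the first Sunday is November 1 and the fourth is November 22.
At the standard offset (UTC−07:00), 02:45 UTC − 7h = 19:45 Bryide Zone standard time (rolling into the previous day, 19 August 2020).
The standard-time date in Bryide Zone, August 19, 2020, lies within the daylight-saving period (28 February – 22 November), so Bryide Zone is on daylight time, UTC−06:00.
02:45 UTC − 6h = 20:45 local (rolling into the previous day, 19 August 2020).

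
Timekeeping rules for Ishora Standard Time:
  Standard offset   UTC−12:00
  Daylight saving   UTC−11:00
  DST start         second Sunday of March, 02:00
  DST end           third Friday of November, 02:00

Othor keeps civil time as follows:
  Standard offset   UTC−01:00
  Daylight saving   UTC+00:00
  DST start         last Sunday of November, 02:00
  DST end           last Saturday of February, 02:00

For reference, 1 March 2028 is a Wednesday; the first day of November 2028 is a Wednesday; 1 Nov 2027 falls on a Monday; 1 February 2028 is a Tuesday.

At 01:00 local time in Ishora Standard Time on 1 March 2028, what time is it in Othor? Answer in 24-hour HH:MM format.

12:00

1 March 2028 is a Wednesday, so the first Sunday is March 5 and the second is March 12.
1 November 2028 is a Wednesday, so the first Friday is November 3 and the third is November 17.
1 March 2028 is outside the daylight-saving period (12 March – 17 November), so Ishora Standard Time is on standard time, UTC−12:00.
01:00 Ishora Standard Time + 12h = 13:00 UTC.
1 November 2027 is a Monday, so Sundays fall on 7, 14, 21, 28; the last is November 28.
1 February 2028 is a Tuesday, so Saturdays fall on 5, 12, 19, 26; the last is February 26.
At the standard offset (UTC−01:00), 13:00 UTC − 1h = 12:00 Othor standard time.
The standard-time date in Othor, 1 March 2028, is outside the daylight-saving period (28 November 2027 – 26 February 2028), so Othor is on standard time, UTC−01:00.
13:00 UTC − 1h = 12:00 Othor.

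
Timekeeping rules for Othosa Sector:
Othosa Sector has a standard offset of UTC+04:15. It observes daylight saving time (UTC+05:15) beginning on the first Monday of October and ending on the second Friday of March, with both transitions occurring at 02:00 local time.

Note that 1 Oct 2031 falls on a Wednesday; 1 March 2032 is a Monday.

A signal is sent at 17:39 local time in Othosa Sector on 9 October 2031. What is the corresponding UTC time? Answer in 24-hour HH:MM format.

1 October 2031 is a Wednesday, so the first Monday is October 6.
1 March 2032 is a Monday, so the first Friday is March 5 and the second is March 12.
Daylight saving runs 6 October 2031 – 12 March 2032; 9 October 2031 is inside that window, so Othosa Sector is at UTC+05:15.
17:39 local − 5h15m = 12:24 UTC.

12:24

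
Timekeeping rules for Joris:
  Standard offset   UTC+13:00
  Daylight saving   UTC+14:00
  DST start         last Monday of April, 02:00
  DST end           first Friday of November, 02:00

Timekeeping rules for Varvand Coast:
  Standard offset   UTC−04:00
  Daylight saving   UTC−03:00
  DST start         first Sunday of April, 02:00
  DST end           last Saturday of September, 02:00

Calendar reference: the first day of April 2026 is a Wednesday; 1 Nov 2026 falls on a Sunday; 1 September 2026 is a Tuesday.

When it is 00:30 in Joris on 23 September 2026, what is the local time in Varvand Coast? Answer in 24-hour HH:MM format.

1 April 2026 is a Wednesday, so Mondays fall on 6, 13, 20, 27; the last is April 27.
1 November 2026 is a Sunday, so the first Friday is November 6.
Daylight saving runs 27 April – 6 November; 23 September 2026 is inside that window, so Joris is at UTC+14:00.
00:30 Joris − 14h = 10:30 UTC (rolling into the previous day, 22 September 2026).
1 April 2026 is a Wednesday, so the first Sunday is April 5.
1 September 2026 is a Tuesday, so Saturdays fall on 5, 12, 19, 26; the last is September 26.
At the standard offset (UTC−04:00), 10:30 UTC − 4h = 06:30 Varvand Coast standard time.
Daylight saving runs 5 April – 26 September; the standard-time date in Varvand Coast, 22 September 2026, is inside that window, so Varvand Coast is at UTC−03:00.
10:30 UTC − 3h = 07:30 Varvand Coast.

07:30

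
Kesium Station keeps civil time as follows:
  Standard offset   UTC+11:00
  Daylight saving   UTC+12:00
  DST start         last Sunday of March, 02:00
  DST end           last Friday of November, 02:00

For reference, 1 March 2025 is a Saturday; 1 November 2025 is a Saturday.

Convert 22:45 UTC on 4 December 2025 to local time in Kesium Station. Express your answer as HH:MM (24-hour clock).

1 March 2025 is a Saturday, so Sundays fall on 2, 9, 16, 23, 30; the last is March 30.
1 November 2025 is a Saturday, so Fridays fall on 7, 14, 21, 28; the last is November 28.
At the standard offset (UTC+11:00), 22:45 UTC + 11h = 09:45 Kesium Station standard time (rolling into the next day, 5 December 2025).
Daylight saving runs 30 March – 28 November; the standard-time date in Kesium Station, 5 December 2025, is outside that window, so Kesium Station is on standard time at UTC+11:00.
22:45 UTC + 11h = 09:45 local (rolling into the next day, 5 December 2025).

09:45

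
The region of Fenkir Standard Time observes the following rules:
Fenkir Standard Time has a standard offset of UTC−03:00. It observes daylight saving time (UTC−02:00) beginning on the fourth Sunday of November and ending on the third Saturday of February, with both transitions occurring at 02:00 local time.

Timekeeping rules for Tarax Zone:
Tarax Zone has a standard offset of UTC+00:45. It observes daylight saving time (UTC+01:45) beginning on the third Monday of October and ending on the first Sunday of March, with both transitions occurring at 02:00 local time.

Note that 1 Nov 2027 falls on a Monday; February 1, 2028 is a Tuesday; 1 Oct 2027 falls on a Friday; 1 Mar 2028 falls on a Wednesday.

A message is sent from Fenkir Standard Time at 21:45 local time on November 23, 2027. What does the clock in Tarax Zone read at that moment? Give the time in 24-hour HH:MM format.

1 November 2027 is a Monday, so the first Sunday is November 7 and the fourth is November 28.
1 February 2028 is a Tuesday, so the first Saturday is February 5 and the third is February 19.
Daylight saving runs 28 November 2027 – 19 February 2028; November 23, 2027 is outside that window, so Fenkir Standard Time is on standard time at UTC−03:00.
21:45 Fenkir Standard Time + 3h = 00:45 UTC (rolling into the next day, 24 November 2027).
1 October 2027 is a Friday, so the first Monday is October 4 and the third is October 18.
1 March 2028 is a Wednesday, so the first Sunday is March 5.
At the standard offset (UTC+00:45), 00:45 UTC + 0h45m = 01:30 Tarax Zone standard time.
The standard-time date in Tarax Zone, November 24, 2027, lies within the daylight-saving period (18 October 2027 – 5 March 2028), so Tarax Zone is on daylight time, UTC+01:45.
00:45 UTC + 1h45m = 02:30 Tarax Zone.

02:30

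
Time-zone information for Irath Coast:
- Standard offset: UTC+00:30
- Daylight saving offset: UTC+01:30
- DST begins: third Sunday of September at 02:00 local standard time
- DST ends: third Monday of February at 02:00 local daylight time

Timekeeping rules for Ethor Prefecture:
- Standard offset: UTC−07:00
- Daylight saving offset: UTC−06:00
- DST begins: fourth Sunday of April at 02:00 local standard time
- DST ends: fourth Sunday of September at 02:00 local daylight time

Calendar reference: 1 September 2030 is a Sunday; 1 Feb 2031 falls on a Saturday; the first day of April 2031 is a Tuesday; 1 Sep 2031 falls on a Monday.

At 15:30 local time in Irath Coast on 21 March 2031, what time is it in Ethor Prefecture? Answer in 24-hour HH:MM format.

08:00

1 September 2030 is a Sunday, so the first Sunday is September 1 and the third is September 15.
1 February 2031 is a Saturday, so the first Monday is February 3 and the third is February 17.
21 March 2031 does not fall between 15 September 2030 and 17 February 2031, so daylight saving is not in effect and Irath Coast is at UTC+00:30.
15:30 Irath Coast − 0h30m = 15:00 UTC.
1 April 2031 is a Tuesday, so the first Sunday is April 6 and the fourth is April 27.
1 September 2031 is a Monday, so the first Sunday is September 7 and the fourth is September 28.
At the standard offset (UTC−07:00), 15:00 UTC − 7h = 08:00 Ethor Prefecture standard time.
Daylight saving runs 27 April – 28 September; the standard-time date in Ethor Prefecture, 21 March 2031, is outside that window, so Ethor Prefecture is on standard time at UTC−07:00.
15:00 UTC − 7h = 08:00 Ethor Prefecture.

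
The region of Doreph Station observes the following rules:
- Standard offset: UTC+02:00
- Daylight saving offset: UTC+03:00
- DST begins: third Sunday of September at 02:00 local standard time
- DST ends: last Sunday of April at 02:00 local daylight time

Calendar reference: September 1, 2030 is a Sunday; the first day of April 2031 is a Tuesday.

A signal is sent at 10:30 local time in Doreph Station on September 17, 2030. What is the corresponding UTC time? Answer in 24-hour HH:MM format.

1 September 2030 is a Sunday, so the first Sunday is September 1 and the third is September 15.
1 April 2031 is a Tuesday, so Sundays fall on 6, 13, 20, 27; the last is April 27.
September 17, 2030 falls between 15 September 2030 and 27 April 2031, so daylight saving is in effect and Doreph Station is at UTC+03:00.
10:30 local − 3h = 07:30 UTC.

07:30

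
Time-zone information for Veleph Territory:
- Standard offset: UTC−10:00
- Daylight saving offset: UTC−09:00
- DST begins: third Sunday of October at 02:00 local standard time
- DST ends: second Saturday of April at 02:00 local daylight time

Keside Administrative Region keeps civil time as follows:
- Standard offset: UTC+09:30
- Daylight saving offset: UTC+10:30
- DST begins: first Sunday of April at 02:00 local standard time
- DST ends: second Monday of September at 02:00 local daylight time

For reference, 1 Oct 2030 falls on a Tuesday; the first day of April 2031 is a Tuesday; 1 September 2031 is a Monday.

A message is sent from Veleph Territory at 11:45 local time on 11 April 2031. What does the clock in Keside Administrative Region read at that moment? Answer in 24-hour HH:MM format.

07:15

1 October 2030 is a Tuesday, so the first Sunday is October 6 and the third is October 20.
1 April 2031 is a Tuesday, so the first Saturday is April 5 and the second is April 12.
11 April 2031 lies within the daylight-saving period (20 October 2030 – 12 April 2031), so Veleph Territory is on daylight time, UTC−09:00.
11:45 Veleph Territory + 9h = 20:45 UTC.
1 April 2031 is a Tuesday, so the first Sunday is April 6.
1 September 2031 is a Monday, so the first Monday is September 1 and the second is September 8.
At the standard offset (UTC+09:30), 20:45 UTC + 9h30m = 06:15 Keside Administrative Region standard time (rolling into the next day, 12 April 2031).
Daylight saving runs 6 April – 8 September; the standard-time date in Keside Administrative Region, 12 April 2031, is inside that window, so Keside Administrative Region is at UTC+10:30.
20:45 UTC + 10h30m = 07:15 Keside Administrative Region (rolling into the next day, 12 April 2031).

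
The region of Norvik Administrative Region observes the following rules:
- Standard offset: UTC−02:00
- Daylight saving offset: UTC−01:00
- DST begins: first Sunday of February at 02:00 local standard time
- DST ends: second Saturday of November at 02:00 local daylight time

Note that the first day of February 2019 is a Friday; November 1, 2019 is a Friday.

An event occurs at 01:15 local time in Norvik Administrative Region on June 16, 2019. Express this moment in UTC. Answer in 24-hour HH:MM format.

1 February 2019 is a Friday, so the first Sunday is February 3.
1 November 2019 is a Friday, so the first Saturday is November 2 and the second is November 9.
June 16, 2019 falls between 3 February and 9 November, so daylight saving is in effect and Norvik Administrative Region is at UTC−01:00.
01:15 local + 1h = 02:15 UTC.

02:15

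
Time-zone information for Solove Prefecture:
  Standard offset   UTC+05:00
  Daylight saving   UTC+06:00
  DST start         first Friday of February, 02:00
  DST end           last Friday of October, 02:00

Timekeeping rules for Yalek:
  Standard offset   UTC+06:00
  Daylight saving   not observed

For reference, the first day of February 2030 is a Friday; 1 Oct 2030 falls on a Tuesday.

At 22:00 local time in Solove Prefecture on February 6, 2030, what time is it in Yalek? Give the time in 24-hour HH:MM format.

22:00

1 February 2030 is a Friday, so the first Friday is February 1.
1 October 2030 is a Tuesday, so Fridays fall on 4, 11, 18, 25; the last is October 25.
February 6, 2030 falls between 1 February and 25 October, so daylight saving is in effect and Solove Prefecture is at UTC+06:00.
22:00 Solove Prefecture − 6h = 16:00 UTC.
Yalek stays on UTC+06:00 all year.
16:00 UTC + 6h = 22:00 Yalek.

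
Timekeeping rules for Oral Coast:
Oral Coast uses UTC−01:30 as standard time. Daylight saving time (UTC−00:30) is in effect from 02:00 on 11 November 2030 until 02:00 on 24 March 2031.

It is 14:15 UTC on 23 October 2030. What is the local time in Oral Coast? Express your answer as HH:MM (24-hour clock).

At the standard offset (UTC−01:30), 14:15 UTC − 1h30m = 12:45 Oral Coast standard time.
The standard-time date in Oral Coast, 23 October 2030, does not fall between 11 November 2030 and 24 March 2031, so daylight saving is not in effect and Oral Coast is at UTC−01:30.
14:15 UTC − 1h30m = 12:45 local.

12:45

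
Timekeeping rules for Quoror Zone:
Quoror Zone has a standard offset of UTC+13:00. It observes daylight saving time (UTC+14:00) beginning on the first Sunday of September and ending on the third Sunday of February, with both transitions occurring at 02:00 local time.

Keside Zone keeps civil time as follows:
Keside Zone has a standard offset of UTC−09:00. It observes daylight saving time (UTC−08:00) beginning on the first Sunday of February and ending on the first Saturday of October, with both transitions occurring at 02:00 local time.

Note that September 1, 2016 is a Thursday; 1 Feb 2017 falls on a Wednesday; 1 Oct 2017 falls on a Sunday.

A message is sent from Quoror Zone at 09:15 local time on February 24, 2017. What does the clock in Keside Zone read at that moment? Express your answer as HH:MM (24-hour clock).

1 September 2016 is a Thursday, so the first Sunday is September 4.
1 February 2017 is a Wednesday, so the first Sunday is February 5 and the third is February 19.
Daylight saving runs 4 September 2016 – 19 February 2017; February 24, 2017 is outside that window, so Quoror Zone is on standard time at UTC+13:00.
09:15 Quoror Zone − 13h = 20:15 UTC (rolling into the previous day, 23 February 2017).
1 February 2017 is a Wednesday, so the first Sunday is February 5.
1 October 2017 is a Sunday, so the first Saturday is October 7.
At the standard offset (UTC−09:00), 20:15 UTC − 9h = 11:15 Keside Zone standard time.
The standard-time date in Keside Zone, February 23, 2017, falls between 5 February and 7 October, so daylight saving is in effect and Keside Zone is at UTC−08:00.
20:15 UTC − 8h = 12:15 Keside Zone.

12:15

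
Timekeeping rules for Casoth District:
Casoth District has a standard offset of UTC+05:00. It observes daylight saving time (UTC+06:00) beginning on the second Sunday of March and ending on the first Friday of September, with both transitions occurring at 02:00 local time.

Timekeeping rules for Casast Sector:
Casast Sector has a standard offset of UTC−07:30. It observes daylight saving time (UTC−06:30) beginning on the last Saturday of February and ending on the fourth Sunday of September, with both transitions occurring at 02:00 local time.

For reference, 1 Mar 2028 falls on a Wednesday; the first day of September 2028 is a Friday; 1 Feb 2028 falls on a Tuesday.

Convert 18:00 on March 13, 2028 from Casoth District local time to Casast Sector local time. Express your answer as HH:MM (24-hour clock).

1 March 2028 is a Wednesday, so the first Sunday is March 5 and the second is March 12.
1 September 2028 is a Friday, so the first Friday is September 1.
Daylight saving runs 12 March – 1 September; March 13, 2028 is inside that window, so Casoth District is at UTC+06:00.
18:00 Casoth District − 6h = 12:00 UTC.
1 February 2028 is a Tuesday, so Saturdays fall on 5, 12, 19, 26; the last is February 26.
1 September 2028 is a Friday, so the first Sunday is September 3 and the fourth is September 24.
At the standard offset (UTC−07:30), 12:00 UTC − 7h30m = 04:30 Casast Sector standard time.
The standard-time date in Casast Sector, March 13, 2028, lies within the daylight-saving period (26 February – 24 September), so Casast Sector is on daylight time, UTC−06:30.
12:00 UTC − 6h30m = 05:30 Casast Sector.

05:30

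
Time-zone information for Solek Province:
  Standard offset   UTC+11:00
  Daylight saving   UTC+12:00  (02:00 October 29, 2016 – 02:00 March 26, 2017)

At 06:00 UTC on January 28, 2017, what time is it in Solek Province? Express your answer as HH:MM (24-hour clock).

18:00

At the standard offset (UTC+11:00), 06:00 UTC + 11h = 17:00 Solek Province standard time.
The standard-time date in Solek Province, January 28, 2017, falls between 29 October 2016 and 26 March 2017, so daylight saving is in effect and Solek Province is at UTC+12:00.
06:00 UTC + 12h = 18:00 local.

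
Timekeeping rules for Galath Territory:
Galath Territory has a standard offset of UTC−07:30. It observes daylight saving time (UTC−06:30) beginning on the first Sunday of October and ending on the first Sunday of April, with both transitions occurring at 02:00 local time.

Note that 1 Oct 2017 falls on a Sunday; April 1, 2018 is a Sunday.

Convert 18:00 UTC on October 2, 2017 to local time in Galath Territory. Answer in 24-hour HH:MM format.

11:30

1 October 2017 is a Sunday, so the first Sunday is October 1.
1 April 2018 is a Sunday, so the first Sunday is April 1.
At the standard offset (UTC−07:30), 18:00 UTC − 7h30m = 10:30 Galath Territory standard time.
The standard-time date in Galath Territory, October 2, 2017, lies within the daylight-saving period (1 October 2017 – 1 April 2018), so Galath Territory is on daylight time, UTC−06:30.
18:00 UTC − 6h30m = 11:30 local.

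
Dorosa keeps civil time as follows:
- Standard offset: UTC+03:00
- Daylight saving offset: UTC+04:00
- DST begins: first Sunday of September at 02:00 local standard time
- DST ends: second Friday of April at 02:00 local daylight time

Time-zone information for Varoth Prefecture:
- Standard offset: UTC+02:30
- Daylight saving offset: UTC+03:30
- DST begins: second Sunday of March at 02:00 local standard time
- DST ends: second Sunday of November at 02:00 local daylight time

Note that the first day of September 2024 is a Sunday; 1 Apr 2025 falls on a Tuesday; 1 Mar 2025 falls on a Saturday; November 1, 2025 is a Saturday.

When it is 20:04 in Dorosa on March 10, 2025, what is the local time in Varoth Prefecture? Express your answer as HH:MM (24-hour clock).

1 September 2024 is a Sunday, so the first Sunday is September 1.
1 April 2025 is a Tuesday, so the first Friday is April 4 and the second is April 11.
March 10, 2025 falls between 1 September 2024 and 11 April 2025, so daylight saving is in effect and Dorosa is at UTC+04:00.
20:04 Dorosa − 4h = 16:04 UTC.
1 March 2025 is a Saturday, so the first Sunday is March 2 and the second is March 9.
1 November 2025 is a Saturday, so the first Sunday is November 2 and the second is November 9.
At the standard offset (UTC+02:30), 16:04 UTC + 2h30m = 18:34 Varoth Prefecture standard time.
The standard-time date in Varoth Prefecture, March 10, 2025, lies within the daylight-saving period (9 March – 9 November), so Varoth Prefecture is on daylight time, UTC+03:30.
16:04 UTC + 3h30m = 19:34 Varoth Prefecture.

19:34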